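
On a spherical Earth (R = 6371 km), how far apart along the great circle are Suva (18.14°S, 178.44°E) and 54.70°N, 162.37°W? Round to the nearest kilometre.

8302 km

Δλ = -162.37 − 178.44 = -340.81°; wrapped into (−180°, 180°]: 19.19°.
Δφ = 54.70 − -18.14 = 72.84°.
a = sin²(Δφ/2) + cos φ₁ · cos φ₂ · sin²(Δλ/2) = 0.367736.
c = 2·atan2(√a, √(1−a)) = 1.30308 rad → d = 6371·c ≈ 8301.94 km.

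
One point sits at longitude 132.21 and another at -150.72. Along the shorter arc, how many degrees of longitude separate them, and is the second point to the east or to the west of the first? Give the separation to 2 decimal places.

Raw difference: -150.72 − 132.21 = -282.93°.
Normalise into (−180°, 180°]: -282.93° + 360° = 77.07°.
Positive ⇒ the second point lies to the east; separation 77.07°.

77.07° east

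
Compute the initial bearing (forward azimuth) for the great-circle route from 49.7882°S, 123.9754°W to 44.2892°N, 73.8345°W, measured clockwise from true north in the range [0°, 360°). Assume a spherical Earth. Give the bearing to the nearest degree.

Δλ = -73.8345 − -123.9754 = 50.1409°.
θ = atan2( sin Δλ · cos φ₂ , cos φ₁ · sin φ₂ − sin φ₁ · cos φ₂ · cos Δλ )
  = atan2(0.54948, 0.80117) = 34.444° → normalised to [0°, 360°): 34.444°.

34°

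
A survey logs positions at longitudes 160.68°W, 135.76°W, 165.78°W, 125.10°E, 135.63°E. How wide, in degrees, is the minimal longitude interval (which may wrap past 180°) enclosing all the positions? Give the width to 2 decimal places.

Sort the longitudes: -165.78°, -160.68°, -135.76°, +125.10°, +135.63°.
Eastward gaps between consecutive values (wrapping around): 5.10°, 24.92°, 260.86°, 10.53°, 58.59°.
Largest gap = 260.86° ⇒ minimal covering band is its complement: 360° − 260.86° = 99.14°.
Band runs from +125.10° eastward to -135.76°, crossing the antimeridian.

99.14°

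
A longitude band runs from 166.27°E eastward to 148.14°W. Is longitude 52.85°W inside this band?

No

Band width going east from +166.27° to -148.14°: ((-148.14 − 166.27) mod 360) = 45.59°.
Offset of -52.85° east of the west edge: ((-52.85 − 166.27) mod 360) = 140.88°.
140.88° > 45.59° ⇒ outside.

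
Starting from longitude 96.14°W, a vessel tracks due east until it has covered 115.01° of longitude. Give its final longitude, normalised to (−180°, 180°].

18.87°E

Start at -96.14°; shift +115.01° → +18.87°.
+18.87° already lies in (−180°, 180°].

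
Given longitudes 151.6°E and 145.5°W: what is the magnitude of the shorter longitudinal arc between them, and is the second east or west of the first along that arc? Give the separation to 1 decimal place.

62.9° east

Raw difference: -145.5 − 151.6 = -297.1°.
Normalise into (−180°, 180°]: -297.1° + 360° = 62.9°.
Positive ⇒ the second point lies to the east; separation 62.9°.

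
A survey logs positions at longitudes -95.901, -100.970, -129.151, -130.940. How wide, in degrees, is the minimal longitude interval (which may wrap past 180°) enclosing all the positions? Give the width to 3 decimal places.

35.039°

Sort the longitudes: -130.940°, -129.151°, -100.970°, -95.901°.
Eastward gaps between consecutive values (wrapping around): 1.789°, 28.181°, 5.069°, 324.961°.
Largest gap = 324.961° ⇒ minimal covering band is its complement: 360° − 324.961° = 35.039°.
Band runs from -130.940° eastward to -95.901°.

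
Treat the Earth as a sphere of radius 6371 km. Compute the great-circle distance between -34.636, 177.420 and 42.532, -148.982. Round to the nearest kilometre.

9236 km

Δλ = -148.982 − 177.420 = -326.402°; wrapped into (−180°, 180°]: 33.598°.
Δφ = 42.532 − -34.636 = 77.168°.
a = sin²(Δφ/2) + cos φ₁ · cos φ₂ · sin²(Δλ/2) = 0.439598.
c = 2·atan2(√a, √(1−a)) = 1.44970 rad → d = 6371·c ≈ 9236.02 km.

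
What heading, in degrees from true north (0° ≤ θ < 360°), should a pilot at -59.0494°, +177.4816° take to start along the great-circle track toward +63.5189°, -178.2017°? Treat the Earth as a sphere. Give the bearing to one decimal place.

2.3°

Δλ = -178.2017 − 177.4816 = -355.6833°; wrapped into (−180°, 180°]: 4.3167°.
θ = atan2( sin Δλ · cos φ₂ , cos φ₁ · sin φ₂ − sin φ₁ · cos φ₂ · cos Δλ )
  = atan2(0.03356, 0.84167) = 2.284° → normalised to [0°, 360°): 2.284°.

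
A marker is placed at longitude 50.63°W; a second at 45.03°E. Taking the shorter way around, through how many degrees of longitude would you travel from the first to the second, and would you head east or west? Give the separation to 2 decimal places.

Raw difference: 45.03 − -50.63 = 95.66°.
Normalise into (−180°, 180°]: 95.66° stays 95.66°.
Positive ⇒ the second point lies to the east; separation 95.66°.

95.66° east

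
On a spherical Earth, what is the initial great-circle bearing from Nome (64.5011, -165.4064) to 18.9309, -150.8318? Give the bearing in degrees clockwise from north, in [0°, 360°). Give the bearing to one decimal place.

Δλ = -150.8318 − -165.4064 = 14.5746°.
θ = atan2( sin Δλ · cos φ₂ , cos φ₁ · sin φ₂ − sin φ₁ · cos φ₂ · cos Δλ )
  = atan2(0.23803, -0.68663) = 160.881° → normalised to [0°, 360°): 160.881°.

160.9°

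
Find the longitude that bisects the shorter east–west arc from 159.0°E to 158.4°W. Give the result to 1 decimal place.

179.7°W

Signed shortest Δλ from +159.0° to -158.4° is +42.6°.
Midpoint longitude = +159.0° + (+42.6°)/2 = +159.0° + 21.3° = +180.3°.
Normalise into (−180°, 180°]: -179.7°.
(The naïve average (+159.0 + -158.4)/2 = 0.3° is on the wrong side of the globe.)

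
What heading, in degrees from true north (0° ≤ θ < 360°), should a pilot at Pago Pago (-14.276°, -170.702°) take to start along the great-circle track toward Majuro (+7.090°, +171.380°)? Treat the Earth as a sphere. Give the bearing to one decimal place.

Δλ = 171.380 − -170.702 = 342.082°; wrapped into (−180°, 180°]: -17.918°.
θ = atan2( sin Δλ · cos φ₂ , cos φ₁ · sin φ₂ − sin φ₁ · cos φ₂ · cos Δλ )
  = atan2(-0.30530, 0.35246) = -40.900° → normalised to [0°, 360°): 319.100°.

319.1°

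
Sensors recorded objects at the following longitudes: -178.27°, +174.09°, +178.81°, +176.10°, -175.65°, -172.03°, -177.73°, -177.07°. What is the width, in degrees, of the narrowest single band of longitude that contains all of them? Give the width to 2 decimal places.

13.88°

Sort the longitudes: -178.27°, -177.73°, -177.07°, -175.65°, -172.03°, +174.09°, +176.10°, +178.81°.
Eastward gaps between consecutive values (wrapping around): 0.54°, 0.66°, 1.42°, 3.62°, 346.12°, 2.01°, 2.71°, 2.92°.
Largest gap = 346.12° ⇒ minimal covering band is its complement: 360° − 346.12° = 13.88°.
Band runs from +174.09° eastward to -172.03°, crossing the antimeridian.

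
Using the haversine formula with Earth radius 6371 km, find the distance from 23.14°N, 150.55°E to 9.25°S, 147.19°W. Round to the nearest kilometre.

7666 km

Δλ = -147.19 − 150.55 = -297.74°; wrapped into (−180°, 180°]: 62.26°.
Δφ = -9.25 − 23.14 = -32.39°.
a = sin²(Δφ/2) + cos φ₁ · cos φ₂ · sin²(Δλ/2) = 0.320361.
c = 2·atan2(√a, √(1−a)) = 1.20330 rad → d = 6371·c ≈ 7666.24 km.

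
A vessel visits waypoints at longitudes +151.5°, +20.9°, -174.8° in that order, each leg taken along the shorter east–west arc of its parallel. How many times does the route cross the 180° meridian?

Leg 1: +151.5° → +20.9°, shortest Δλ = -130.6° (west) — does not cross 180°.
Leg 2: +20.9° → -174.8°, shortest Δλ = 164.3° (east) — crosses 180°.
Total crossings: 1.

1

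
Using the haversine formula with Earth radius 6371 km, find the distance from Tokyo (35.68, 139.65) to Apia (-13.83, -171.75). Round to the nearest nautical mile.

4055 nmi

Δλ = -171.75 − 139.65 = -311.40°; wrapped into (−180°, 180°]: 48.60°.
Δφ = -13.83 − 35.68 = -49.51°.
a = sin²(Δφ/2) + cos φ₁ · cos φ₂ · sin²(Δλ/2) = 0.308911.
c = 2·atan2(√a, √(1−a)) = 1.17864 rad → d = 6371·c ≈ 7509.14 km ≈ 4054.61 nmi.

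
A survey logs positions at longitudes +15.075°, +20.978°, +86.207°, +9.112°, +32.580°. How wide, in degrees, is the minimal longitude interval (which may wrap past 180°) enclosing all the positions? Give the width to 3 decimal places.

Sort the longitudes: +9.112°, +15.075°, +20.978°, +32.580°, +86.207°.
Eastward gaps between consecutive values (wrapping around): 5.963°, 5.903°, 11.602°, 53.627°, 282.905°.
Largest gap = 282.905° ⇒ minimal covering band is its complement: 360° − 282.905° = 77.095°.
Band runs from +9.112° eastward to +86.207°.

77.095°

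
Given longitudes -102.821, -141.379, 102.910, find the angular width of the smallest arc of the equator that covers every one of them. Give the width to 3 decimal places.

Sort the longitudes: -141.379°, -102.821°, +102.910°.
Eastward gaps between consecutive values (wrapping around): 38.558°, 205.731°, 115.711°.
Largest gap = 205.731° ⇒ minimal covering band is its complement: 360° − 205.731° = 154.269°.
Band runs from +102.910° eastward to -102.821°, crossing the antimeridian.

154.269°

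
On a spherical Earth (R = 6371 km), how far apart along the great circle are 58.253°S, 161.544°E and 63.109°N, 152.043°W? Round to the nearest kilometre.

14062 km

Δλ = -152.043 − 161.544 = -313.587°; wrapped into (−180°, 180°]: 46.413°.
Δφ = 63.109 − -58.253 = 121.362°.
a = sin²(Δφ/2) + cos φ₁ · cos φ₂ · sin²(Δλ/2) = 0.797174.
c = 2·atan2(√a, √(1−a)) = 2.20725 rad → d = 6371·c ≈ 14062.40 km.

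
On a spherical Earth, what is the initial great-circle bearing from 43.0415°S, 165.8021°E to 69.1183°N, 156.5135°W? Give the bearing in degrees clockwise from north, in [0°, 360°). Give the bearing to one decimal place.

Δλ = -156.5135 − 165.8021 = -322.3156°; wrapped into (−180°, 180°]: 37.6844°.
θ = atan2( sin Δλ · cos φ₂ , cos φ₁ · sin φ₂ − sin φ₁ · cos φ₂ · cos Δλ )
  = atan2(0.21790, 0.87538) = 13.978° → normalised to [0°, 360°): 13.978°.

14.0°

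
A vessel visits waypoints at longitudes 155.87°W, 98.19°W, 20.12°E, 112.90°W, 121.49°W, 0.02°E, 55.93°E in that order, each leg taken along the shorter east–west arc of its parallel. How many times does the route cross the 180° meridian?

Leg 1: -155.87° → -98.19°, shortest Δλ = 57.68° (east) — does not cross 180°.
Leg 2: -98.19° → +20.12°, shortest Δλ = 118.31° (east) — does not cross 180°.
Leg 3: +20.12° → -112.90°, shortest Δλ = -133.02° (west) — does not cross 180°.
Leg 4: -112.90° → -121.49°, shortest Δλ = -8.59° (west) — does not cross 180°.
Leg 5: -121.49° → +0.02°, shortest Δλ = 121.51° (east) — does not cross 180°.
Leg 6: +0.02° → +55.93°, shortest Δλ = 55.91° (east) — does not cross 180°.
Total crossings: 0.

0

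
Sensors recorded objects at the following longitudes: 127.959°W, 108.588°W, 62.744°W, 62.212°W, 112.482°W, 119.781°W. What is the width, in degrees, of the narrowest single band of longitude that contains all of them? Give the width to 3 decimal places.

Sort the longitudes: -127.959°, -119.781°, -112.482°, -108.588°, -62.744°, -62.212°.
Eastward gaps between consecutive values (wrapping around): 8.178°, 7.299°, 3.894°, 45.844°, 0.532°, 294.253°.
Largest gap = 294.253° ⇒ minimal covering band is its complement: 360° − 294.253° = 65.747°.
Band runs from -127.959° eastward to -62.212°.

65.747°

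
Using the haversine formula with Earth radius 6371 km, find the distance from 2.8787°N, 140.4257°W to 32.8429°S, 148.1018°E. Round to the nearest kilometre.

8467 km

Δλ = 148.1018 − -140.4257 = 288.5275°; wrapped into (−180°, 180°]: -71.4725°.
Δφ = -32.8429 − 2.8787 = -35.7216°.
a = sin²(Δφ/2) + cos φ₁ · cos φ₂ · sin²(Δλ/2) = 0.380302.
c = 2·atan2(√a, √(1−a)) = 1.32905 rad → d = 6371·c ≈ 8467.40 km.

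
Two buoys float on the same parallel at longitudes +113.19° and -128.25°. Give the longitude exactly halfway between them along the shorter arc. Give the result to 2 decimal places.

Signed shortest Δλ from +113.19° to -128.25° is +118.56°.
Midpoint longitude = +113.19° + (+118.56°)/2 = +113.19° + 59.28° = +172.47°.
(The naïve average (+113.19 + -128.25)/2 = -7.53° is on the wrong side of the globe.)

+172.47°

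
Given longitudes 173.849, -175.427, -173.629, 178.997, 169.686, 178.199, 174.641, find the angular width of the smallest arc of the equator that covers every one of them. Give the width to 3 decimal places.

Sort the longitudes: -175.427°, -173.629°, +169.686°, +173.849°, +174.641°, +178.199°, +178.997°.
Eastward gaps between consecutive values (wrapping around): 1.798°, 343.315°, 4.163°, 0.792°, 3.558°, 0.798°, 5.576°.
Largest gap = 343.315° ⇒ minimal covering band is its complement: 360° − 343.315° = 16.685°.
Band runs from +169.686° eastward to -173.629°, crossing the antimeridian.

16.685°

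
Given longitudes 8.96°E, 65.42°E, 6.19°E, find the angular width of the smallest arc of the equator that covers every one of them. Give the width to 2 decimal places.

Sort the longitudes: +6.19°, +8.96°, +65.42°.
Eastward gaps between consecutive values (wrapping around): 2.77°, 56.46°, 300.77°.
Largest gap = 300.77° ⇒ minimal covering band is its complement: 360° − 300.77° = 59.23°.
Band runs from +6.19° eastward to +65.42°.

59.23°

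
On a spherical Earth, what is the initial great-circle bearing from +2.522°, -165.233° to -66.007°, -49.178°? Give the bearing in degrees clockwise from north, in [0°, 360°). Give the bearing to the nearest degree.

158°

Δλ = -49.178 − -165.233 = 116.055°.
θ = atan2( sin Δλ · cos φ₂ , cos φ₁ · sin φ₂ − sin φ₁ · cos φ₂ · cos Δλ )
  = atan2(0.36530, -0.90485) = 158.015° → normalised to [0°, 360°): 158.015°.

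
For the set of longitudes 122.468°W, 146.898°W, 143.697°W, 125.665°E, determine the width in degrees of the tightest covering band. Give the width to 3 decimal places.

111.867°

Sort the longitudes: -146.898°, -143.697°, -122.468°, +125.665°.
Eastward gaps between consecutive values (wrapping around): 3.201°, 21.229°, 248.133°, 87.437°.
Largest gap = 248.133° ⇒ minimal covering band is its complement: 360° − 248.133° = 111.867°.
Band runs from +125.665° eastward to -122.468°, crossing the antimeridian.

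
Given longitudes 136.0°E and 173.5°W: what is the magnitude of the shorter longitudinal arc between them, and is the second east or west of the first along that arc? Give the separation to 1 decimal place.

Raw difference: -173.5 − 136.0 = -309.5°.
Normalise into (−180°, 180°]: -309.5° + 360° = 50.5°.
Positive ⇒ the second point lies to the east; separation 50.5°.

50.5° east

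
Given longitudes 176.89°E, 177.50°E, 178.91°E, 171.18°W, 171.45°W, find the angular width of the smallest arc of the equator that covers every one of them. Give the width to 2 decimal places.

Sort the longitudes: -171.45°, -171.18°, +176.89°, +177.50°, +178.91°.
Eastward gaps between consecutive values (wrapping around): 0.27°, 348.07°, 0.61°, 1.41°, 9.64°.
Largest gap = 348.07° ⇒ minimal covering band is its complement: 360° − 348.07° = 11.93°.
Band runs from +176.89° eastward to -171.18°, crossing the antimeridian.

11.93°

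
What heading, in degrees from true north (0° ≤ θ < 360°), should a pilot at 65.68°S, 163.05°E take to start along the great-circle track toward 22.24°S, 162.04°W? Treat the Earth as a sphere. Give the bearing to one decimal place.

44.7°

Δλ = -162.04 − 163.05 = -325.09°; wrapped into (−180°, 180°]: 34.91°.
θ = atan2( sin Δλ · cos φ₂ , cos φ₁ · sin φ₂ − sin φ₁ · cos φ₂ · cos Δλ )
  = atan2(0.52971, 0.53581) = 44.672° → normalised to [0°, 360°): 44.672°.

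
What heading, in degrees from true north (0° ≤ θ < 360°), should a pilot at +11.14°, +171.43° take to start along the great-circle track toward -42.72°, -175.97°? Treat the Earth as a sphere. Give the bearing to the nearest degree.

169°

Δλ = -175.97 − 171.43 = -347.40°; wrapped into (−180°, 180°]: 12.60°.
θ = atan2( sin Δλ · cos φ₂ , cos φ₁ · sin φ₂ − sin φ₁ · cos φ₂ · cos Δλ )
  = atan2(0.16027, -0.80416) = 168.729° → normalised to [0°, 360°): 168.729°.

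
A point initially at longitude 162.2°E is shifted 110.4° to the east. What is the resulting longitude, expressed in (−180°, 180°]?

87.4°W

Start at +162.2°; shift +110.4° → +272.6°.
+272.6° lies outside (−180°, 180°]; subtract 360° → -87.4°.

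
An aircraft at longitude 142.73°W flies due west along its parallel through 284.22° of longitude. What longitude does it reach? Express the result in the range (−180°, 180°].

66.95°W

Start at -142.73°; shift −284.22° → -426.95°.
-426.95° lies outside (−180°, 180°]; add 360° → -66.95°.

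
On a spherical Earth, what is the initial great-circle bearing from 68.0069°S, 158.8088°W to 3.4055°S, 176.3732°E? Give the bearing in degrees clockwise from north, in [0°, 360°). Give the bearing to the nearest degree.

333°

Δλ = 176.3732 − -158.8088 = 335.1820°; wrapped into (−180°, 180°]: -24.8180°.
θ = atan2( sin Δλ · cos φ₂ , cos φ₁ · sin φ₂ − sin φ₁ · cos φ₂ · cos Δλ )
  = atan2(-0.41900, 0.81786) = -27.126° → normalised to [0°, 360°): 332.874°.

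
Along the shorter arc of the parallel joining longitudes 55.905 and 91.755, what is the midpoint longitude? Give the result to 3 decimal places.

Signed shortest Δλ from +55.905° to +91.755° is +35.850°.
Midpoint longitude = +55.905° + (+35.850°)/2 = +55.905° + 17.925° = +73.830°.

+73.830°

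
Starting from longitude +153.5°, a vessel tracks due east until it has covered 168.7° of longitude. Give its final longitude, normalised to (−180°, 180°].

-37.8°

Start at +153.5°; shift +168.7° → +322.2°.
+322.2° lies outside (−180°, 180°]; subtract 360° → -37.8°.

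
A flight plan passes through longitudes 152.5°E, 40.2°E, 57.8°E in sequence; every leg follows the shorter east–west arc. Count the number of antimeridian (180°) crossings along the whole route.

Leg 1: +152.5° → +40.2°, shortest Δλ = -112.3° (west) — does not cross 180°.
Leg 2: +40.2° → +57.8°, shortest Δλ = 17.6° (east) — does not cross 180°.
Total crossings: 0.

0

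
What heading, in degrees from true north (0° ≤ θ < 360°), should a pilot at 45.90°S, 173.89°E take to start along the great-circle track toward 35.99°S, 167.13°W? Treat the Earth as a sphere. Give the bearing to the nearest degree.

62°

Δλ = -167.13 − 173.89 = -341.02°; wrapped into (−180°, 180°]: 18.98°.
θ = atan2( sin Δλ · cos φ₂ , cos φ₁ · sin φ₂ − sin φ₁ · cos φ₂ · cos Δλ )
  = atan2(0.26316, 0.14051) = 61.900° → normalised to [0°, 360°): 61.900°.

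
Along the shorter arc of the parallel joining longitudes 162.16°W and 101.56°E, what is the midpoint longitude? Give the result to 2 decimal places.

149.70°E

Signed shortest Δλ from -162.16° to +101.56° is -96.28°.
Midpoint longitude = -162.16° + (-96.28°)/2 = -162.16° − 48.14° = -210.30°.
Normalise into (−180°, 180°]: +149.70°.
(The naïve average (-162.16 + +101.56)/2 = -30.3° is on the wrong side of the globe.)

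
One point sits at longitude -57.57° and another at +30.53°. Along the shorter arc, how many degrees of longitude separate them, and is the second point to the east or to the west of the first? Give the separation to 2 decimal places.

Raw difference: 30.53 − -57.57 = 88.1°.
Normalise into (−180°, 180°]: 88.1° stays 88.1°.
Positive ⇒ the second point lies to the east; separation 88.10°.

88.10° east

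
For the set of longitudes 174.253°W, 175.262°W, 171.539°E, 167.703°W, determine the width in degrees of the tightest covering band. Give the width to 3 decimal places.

Sort the longitudes: -175.262°, -174.253°, -167.703°, +171.539°.
Eastward gaps between consecutive values (wrapping around): 1.009°, 6.550°, 339.242°, 13.199°.
Largest gap = 339.242° ⇒ minimal covering band is its complement: 360° − 339.242° = 20.758°.
Band runs from +171.539° eastward to -167.703°, crossing the antimeridian.

20.758°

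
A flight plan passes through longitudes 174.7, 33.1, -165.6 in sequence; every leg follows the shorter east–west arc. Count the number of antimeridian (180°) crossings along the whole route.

1

Leg 1: +174.7° → +33.1°, shortest Δλ = -141.6° (west) — does not cross 180°.
Leg 2: +33.1° → -165.6°, shortest Δλ = 161.3° (east) — crosses 180°.
Total crossings: 1.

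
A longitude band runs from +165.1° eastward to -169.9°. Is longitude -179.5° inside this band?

Band width going east from +165.1° to -169.9°: ((-169.9 − 165.1) mod 360) = 25.0°.
Offset of -179.5° east of the west edge: ((-179.5 − 165.1) mod 360) = 15.4°.
15.4° ≤ 25.0° ⇒ inside.

Yes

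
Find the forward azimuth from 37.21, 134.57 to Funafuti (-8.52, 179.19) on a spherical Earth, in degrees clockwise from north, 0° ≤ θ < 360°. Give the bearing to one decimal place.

128.0°

Δλ = 179.19 − 134.57 = 44.62°.
θ = atan2( sin Δλ · cos φ₂ , cos φ₁ · sin φ₂ − sin φ₁ · cos φ₂ · cos Δλ )
  = atan2(0.69465, -0.54368) = 128.049° → normalised to [0°, 360°): 128.049°.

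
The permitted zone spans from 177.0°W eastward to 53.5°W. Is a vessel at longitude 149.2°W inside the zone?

Yes

Band width going east from -177.0° to -53.5°: ((-53.5 − -177.0) mod 360) = 123.5°.
Offset of -149.2° east of the west edge: ((-149.2 − -177.0) mod 360) = 27.8°.
27.8° ≤ 123.5° ⇒ inside.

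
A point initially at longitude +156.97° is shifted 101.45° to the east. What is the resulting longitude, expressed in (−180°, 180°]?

Start at +156.97°; shift +101.45° → +258.42°.
+258.42° lies outside (−180°, 180°]; subtract 360° → -101.58°.

-101.58°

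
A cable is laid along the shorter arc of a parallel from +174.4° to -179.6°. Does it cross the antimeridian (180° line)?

Yes

Naïve |-179.6 − 174.4| = 354.0° > 180°, so the shorter arc goes the other way round — across 180°.
Signed shortest Δλ = ((-179.6 − 174.4 + 180) mod 360) − 180 = 6.0°.
Going east by 6.0° from +174.4° passes through 180° before reaching -179.6°.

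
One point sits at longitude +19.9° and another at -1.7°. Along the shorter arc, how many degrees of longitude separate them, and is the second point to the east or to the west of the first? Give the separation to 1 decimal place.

Raw difference: -1.7 − 19.9 = -21.6°.
Normalise into (−180°, 180°]: -21.6° stays -21.6°.
Negative ⇒ the second point lies to the west; separation 21.6°.

21.6° west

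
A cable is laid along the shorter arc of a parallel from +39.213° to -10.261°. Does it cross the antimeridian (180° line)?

Signed shortest Δλ = ((-10.261 − 39.213 + 180) mod 360) − 180 = -49.474°.
Going west by 49.474° from +39.213° reaches -10.261° without touching 180°.

No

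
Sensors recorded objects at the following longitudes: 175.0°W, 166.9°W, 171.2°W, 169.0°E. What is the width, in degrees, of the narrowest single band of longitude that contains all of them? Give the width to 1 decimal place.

24.1°

Sort the longitudes: -175.0°, -171.2°, -166.9°, +169.0°.
Eastward gaps between consecutive values (wrapping around): 3.8°, 4.3°, 335.9°, 16.0°.
Largest gap = 335.9° ⇒ minimal covering band is its complement: 360° − 335.9° = 24.1°.
Band runs from +169.0° eastward to -166.9°, crossing the antimeridian.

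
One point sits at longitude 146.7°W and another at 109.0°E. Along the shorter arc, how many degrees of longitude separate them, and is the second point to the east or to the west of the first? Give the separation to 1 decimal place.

104.3° west

Raw difference: 109.0 − -146.7 = 255.7°.
Normalise into (−180°, 180°]: 255.7° − 360° = -104.3°.
Negative ⇒ the second point lies to the west; separation 104.3°.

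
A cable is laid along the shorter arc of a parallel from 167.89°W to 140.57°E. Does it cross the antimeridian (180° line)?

Naïve |140.57 − -167.89| = 308.46° > 180°, so the shorter arc goes the other way round — across 180°.
Signed shortest Δλ = ((140.57 − -167.89 + 180) mod 360) − 180 = -51.54°.
Going west by 51.54° from -167.89° passes through 180° before reaching +140.57°.

Yes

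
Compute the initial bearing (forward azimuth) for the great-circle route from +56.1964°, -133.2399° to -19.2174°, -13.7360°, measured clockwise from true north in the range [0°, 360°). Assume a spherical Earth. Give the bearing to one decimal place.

76.1°

Δλ = -13.7360 − -133.2399 = 119.5039°.
θ = atan2( sin Δλ · cos φ₂ , cos φ₁ · sin φ₂ − sin φ₁ · cos φ₂ · cos Δλ )
  = atan2(0.82182, 0.20330) = 76.105° → normalised to [0°, 360°): 76.105°.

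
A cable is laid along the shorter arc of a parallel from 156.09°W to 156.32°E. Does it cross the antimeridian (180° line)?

Naïve |156.32 − -156.09| = 312.41° > 180°, so the shorter arc goes the other way round — across 180°.
Signed shortest Δλ = ((156.32 − -156.09 + 180) mod 360) − 180 = -47.59°.
Going west by 47.59° from -156.09° passes through 180° before reaching +156.32°.

Yes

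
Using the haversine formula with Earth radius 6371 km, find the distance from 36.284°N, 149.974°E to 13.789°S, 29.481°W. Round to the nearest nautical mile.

Δλ = -29.481 − 149.974 = -179.455°.
Δφ = -13.789 − 36.284 = -50.073°.
a = sin²(Δφ/2) + cos φ₁ · cos φ₂ · sin²(Δλ/2) = 0.961939.
c = 2·atan2(√a, √(1−a)) = 2.74889 rad → d = 6371·c ≈ 17513.17 km ≈ 9456.35 nmi.

9456 nmi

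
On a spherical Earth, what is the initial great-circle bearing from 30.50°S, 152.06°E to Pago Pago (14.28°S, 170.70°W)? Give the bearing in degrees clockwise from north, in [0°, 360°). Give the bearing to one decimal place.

Δλ = -170.70 − 152.06 = -322.76°; wrapped into (−180°, 180°]: 37.24°.
θ = atan2( sin Δλ · cos φ₂ , cos φ₁ · sin φ₂ − sin φ₁ · cos φ₂ · cos Δλ )
  = atan2(0.58646, 0.17904) = 73.023° → normalised to [0°, 360°): 73.023°.

73.0°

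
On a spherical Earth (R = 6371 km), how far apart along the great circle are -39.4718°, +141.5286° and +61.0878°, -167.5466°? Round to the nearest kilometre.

Δλ = -167.5466 − 141.5286 = -309.0752°; wrapped into (−180°, 180°]: 50.9248°.
Δφ = 61.0878 − -39.4718 = 100.5596°.
a = sin²(Δφ/2) + cos φ₁ · cos φ₂ · sin²(Δλ/2) = 0.660609.
c = 2·atan2(√a, √(1−a)) = 1.89781 rad → d = 6371·c ≈ 12090.96 km.

12091 km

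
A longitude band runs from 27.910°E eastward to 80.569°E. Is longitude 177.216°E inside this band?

No

Band width going east from +27.910° to +80.569°: ((80.569 − 27.910) mod 360) = 52.659°.
Offset of +177.216° east of the west edge: ((177.216 − 27.910) mod 360) = 149.306°.
149.306° > 52.659° ⇒ outside.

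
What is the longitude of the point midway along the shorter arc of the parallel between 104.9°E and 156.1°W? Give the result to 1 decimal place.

Signed shortest Δλ from +104.9° to -156.1° is +99.0°.
Midpoint longitude = +104.9° + (+99.0°)/2 = +104.9° + 49.5° = +154.4°.
(The naïve average (+104.9 + -156.1)/2 = -25.6° is on the wrong side of the globe.)

154.4°E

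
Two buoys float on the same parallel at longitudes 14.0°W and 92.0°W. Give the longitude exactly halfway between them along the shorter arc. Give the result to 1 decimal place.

53.0°W

Signed shortest Δλ from -14.0° to -92.0° is -78.0°.
Midpoint longitude = -14.0° + (-78.0°)/2 = -14.0° − 39.0° = -53.0°.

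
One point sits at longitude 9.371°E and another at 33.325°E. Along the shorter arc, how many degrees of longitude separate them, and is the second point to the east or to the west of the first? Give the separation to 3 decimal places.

23.954° east

Raw difference: 33.325 − 9.371 = 23.954°.
Normalise into (−180°, 180°]: 23.954° stays 23.954°.
Positive ⇒ the second point lies to the east; separation 23.954°.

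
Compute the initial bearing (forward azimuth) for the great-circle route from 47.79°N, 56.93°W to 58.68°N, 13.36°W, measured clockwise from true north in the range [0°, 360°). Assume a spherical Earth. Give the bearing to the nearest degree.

Δλ = -13.36 − -56.93 = 43.57°.
θ = atan2( sin Δλ · cos φ₂ , cos φ₁ · sin φ₂ − sin φ₁ · cos φ₂ · cos Δλ )
  = atan2(0.35828, 0.29499) = 50.534° → normalised to [0°, 360°): 50.534°.

51°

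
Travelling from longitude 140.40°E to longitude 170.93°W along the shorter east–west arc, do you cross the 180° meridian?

Naïve |-170.93 − 140.40| = 311.33° > 180°, so the shorter arc goes the other way round — across 180°.
Signed shortest Δλ = ((-170.93 − 140.40 + 180) mod 360) − 180 = 48.67°.
Going east by 48.67° from +140.40° passes through 180° before reaching -170.93°.

Yes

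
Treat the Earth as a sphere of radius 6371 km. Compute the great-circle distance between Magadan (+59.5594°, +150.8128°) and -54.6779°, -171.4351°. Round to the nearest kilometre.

Δλ = -171.4351 − 150.8128 = -322.2479°; wrapped into (−180°, 180°]: 37.7521°.
Δφ = -54.6779 − 59.5594 = -114.2373°.
a = sin²(Δφ/2) + cos φ₁ · cos φ₂ · sin²(Δλ/2) = 0.735918.
c = 2·atan2(√a, √(1−a)) = 2.06217 rad → d = 6371·c ≈ 13138.08 km.

13138 km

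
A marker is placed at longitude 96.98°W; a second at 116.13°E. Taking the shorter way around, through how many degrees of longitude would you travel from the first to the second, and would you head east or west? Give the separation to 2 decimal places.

Raw difference: 116.13 − -96.98 = 213.11°.
Normalise into (−180°, 180°]: 213.11° − 360° = -146.89°.
Negative ⇒ the second point lies to the west; separation 146.89°.

146.89° west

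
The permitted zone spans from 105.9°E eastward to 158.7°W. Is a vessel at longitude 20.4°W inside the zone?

No

Band width going east from +105.9° to -158.7°: ((-158.7 − 105.9) mod 360) = 95.4°.
Offset of -20.4° east of the west edge: ((-20.4 − 105.9) mod 360) = 233.7°.
233.7° > 95.4° ⇒ outside.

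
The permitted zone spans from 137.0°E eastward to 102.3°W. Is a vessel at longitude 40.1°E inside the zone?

Band width going east from +137.0° to -102.3°: ((-102.3 − 137.0) mod 360) = 120.7°.
Offset of +40.1° east of the west edge: ((40.1 − 137.0) mod 360) = 263.1°.
263.1° > 120.7° ⇒ outside.

No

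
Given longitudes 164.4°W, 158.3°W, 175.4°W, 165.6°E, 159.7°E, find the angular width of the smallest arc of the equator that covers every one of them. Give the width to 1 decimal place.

Sort the longitudes: -175.4°, -164.4°, -158.3°, +159.7°, +165.6°.
Eastward gaps between consecutive values (wrapping around): 11.0°, 6.1°, 318.0°, 5.9°, 19.0°.
Largest gap = 318.0° ⇒ minimal covering band is its complement: 360° − 318.0° = 42.0°.
Band runs from +159.7° eastward to -158.3°, crossing the antimeridian.

42.0°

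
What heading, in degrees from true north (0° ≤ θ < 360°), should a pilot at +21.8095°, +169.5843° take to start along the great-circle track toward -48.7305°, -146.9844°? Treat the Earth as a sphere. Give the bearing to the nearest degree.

153°

Δλ = -146.9844 − 169.5843 = -316.5687°; wrapped into (−180°, 180°]: 43.4313°.
θ = atan2( sin Δλ · cos φ₂ , cos φ₁ · sin φ₂ − sin φ₁ · cos φ₂ · cos Δλ )
  = atan2(0.45347, -0.87578) = 152.625° → normalised to [0°, 360°): 152.625°.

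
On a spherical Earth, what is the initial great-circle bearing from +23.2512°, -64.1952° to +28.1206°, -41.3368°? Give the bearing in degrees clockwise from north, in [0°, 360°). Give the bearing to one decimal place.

Δλ = -41.3368 − -64.1952 = 22.8584°.
θ = atan2( sin Δλ · cos φ₂ , cos φ₁ · sin φ₂ − sin φ₁ · cos φ₂ · cos Δλ )
  = atan2(0.34260, 0.11223) = 71.863° → normalised to [0°, 360°): 71.863°.

71.9°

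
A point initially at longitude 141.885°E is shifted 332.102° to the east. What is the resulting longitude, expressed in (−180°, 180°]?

Start at +141.885°; shift +332.102° → +473.987°.
+473.987° lies outside (−180°, 180°]; subtract 360° → +113.987°.

113.987°E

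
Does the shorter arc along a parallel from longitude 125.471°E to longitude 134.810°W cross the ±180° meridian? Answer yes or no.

Yes

Naïve |-134.810 − 125.471| = 260.281° > 180°, so the shorter arc goes the other way round — across 180°.
Signed shortest Δλ = ((-134.810 − 125.471 + 180) mod 360) − 180 = 99.719°.
Going east by 99.719° from +125.471° passes through 180° before reaching -134.810°.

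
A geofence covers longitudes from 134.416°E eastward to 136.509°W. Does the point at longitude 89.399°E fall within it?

No

Band width going east from +134.416° to -136.509°: ((-136.509 − 134.416) mod 360) = 89.075°.
Offset of +89.399° east of the west edge: ((89.399 − 134.416) mod 360) = 314.983°.
314.983° > 89.075° ⇒ outside.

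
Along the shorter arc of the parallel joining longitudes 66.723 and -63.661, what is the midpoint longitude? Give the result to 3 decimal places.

Signed shortest Δλ from +66.723° to -63.661° is -130.384°.
Midpoint longitude = +66.723° + (-130.384°)/2 = +66.723° − 65.192° = +1.531°.

+1.531°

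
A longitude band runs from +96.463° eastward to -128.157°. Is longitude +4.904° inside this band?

Band width going east from +96.463° to -128.157°: ((-128.157 − 96.463) mod 360) = 135.380°.
Offset of +4.904° east of the west edge: ((4.904 − 96.463) mod 360) = 268.441°.
268.441° > 135.380° ⇒ outside.

No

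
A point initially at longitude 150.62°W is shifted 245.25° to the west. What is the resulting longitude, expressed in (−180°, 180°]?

35.87°W

Start at -150.62°; shift −245.25° → -395.87°.
-395.87° lies outside (−180°, 180°]; add 360° → -35.87°.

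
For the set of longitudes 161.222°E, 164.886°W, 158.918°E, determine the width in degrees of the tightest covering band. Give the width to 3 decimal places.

Sort the longitudes: -164.886°, +158.918°, +161.222°.
Eastward gaps between consecutive values (wrapping around): 323.804°, 2.304°, 33.892°.
Largest gap = 323.804° ⇒ minimal covering band is its complement: 360° − 323.804° = 36.196°.
Band runs from +158.918° eastward to -164.886°, crossing the antimeridian.

36.196°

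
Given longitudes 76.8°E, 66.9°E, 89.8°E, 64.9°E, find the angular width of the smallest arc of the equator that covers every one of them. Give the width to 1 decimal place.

24.9°

Sort the longitudes: +64.9°, +66.9°, +76.8°, +89.8°.
Eastward gaps between consecutive values (wrapping around): 2.0°, 9.9°, 13.0°, 335.1°.
Largest gap = 335.1° ⇒ minimal covering band is its complement: 360° − 335.1° = 24.9°.
Band runs from +64.9° eastward to +89.8°.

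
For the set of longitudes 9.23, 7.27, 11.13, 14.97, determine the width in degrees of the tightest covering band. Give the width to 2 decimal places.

Sort the longitudes: +7.27°, +9.23°, +11.13°, +14.97°.
Eastward gaps between consecutive values (wrapping around): 1.96°, 1.90°, 3.84°, 352.30°.
Largest gap = 352.30° ⇒ minimal covering band is its complement: 360° − 352.30° = 7.70°.
Band runs from +7.27° eastward to +14.97°.

7.70°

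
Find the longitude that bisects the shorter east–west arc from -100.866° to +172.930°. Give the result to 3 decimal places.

-143.968°

Signed shortest Δλ from -100.866° to +172.930° is -86.204°.
Midpoint longitude = -100.866° + (-86.204°)/2 = -100.866° − 43.102° = -143.968°.
(The naïve average (-100.866 + +172.930)/2 = 36.032° is on the wrong side of the globe.)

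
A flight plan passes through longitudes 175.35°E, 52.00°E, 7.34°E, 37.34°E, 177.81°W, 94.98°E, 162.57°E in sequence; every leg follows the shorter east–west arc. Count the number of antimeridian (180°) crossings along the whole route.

2

Leg 1: +175.35° → +52.00°, shortest Δλ = -123.35° (west) — does not cross 180°.
Leg 2: +52.00° → +7.34°, shortest Δλ = -44.66° (west) — does not cross 180°.
Leg 3: +7.34° → +37.34°, shortest Δλ = 30.0° (east) — does not cross 180°.
Leg 4: +37.34° → -177.81°, shortest Δλ = 144.85° (east) — crosses 180°.
Leg 5: -177.81° → +94.98°, shortest Δλ = -87.21° (west) — crosses 180°.
Leg 6: +94.98° → +162.57°, shortest Δλ = 67.59° (east) — does not cross 180°.
Total crossings: 2.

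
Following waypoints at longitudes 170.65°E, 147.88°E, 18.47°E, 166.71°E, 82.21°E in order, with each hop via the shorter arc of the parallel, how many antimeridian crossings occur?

0

Leg 1: +170.65° → +147.88°, shortest Δλ = -22.77° (west) — does not cross 180°.
Leg 2: +147.88° → +18.47°, shortest Δλ = -129.41° (west) — does not cross 180°.
Leg 3: +18.47° → +166.71°, shortest Δλ = 148.24° (east) — does not cross 180°.
Leg 4: +166.71° → +82.21°, shortest Δλ = -84.5° (west) — does not cross 180°.
Total crossings: 0.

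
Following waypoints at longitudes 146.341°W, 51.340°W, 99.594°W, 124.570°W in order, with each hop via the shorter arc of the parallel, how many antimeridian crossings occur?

0

Leg 1: -146.341° → -51.340°, shortest Δλ = 95.001° (east) — does not cross 180°.
Leg 2: -51.340° → -99.594°, shortest Δλ = -48.254° (west) — does not cross 180°.
Leg 3: -99.594° → -124.570°, shortest Δλ = -24.976° (west) — does not cross 180°.
Total crossings: 0.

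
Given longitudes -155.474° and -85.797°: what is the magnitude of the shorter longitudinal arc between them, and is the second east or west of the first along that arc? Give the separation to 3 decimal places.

Raw difference: -85.797 − -155.474 = 69.677°.
Normalise into (−180°, 180°]: 69.677° stays 69.677°.
Positive ⇒ the second point lies to the east; separation 69.677°.

69.677° east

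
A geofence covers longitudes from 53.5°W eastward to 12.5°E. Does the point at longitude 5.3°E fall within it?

Band width going east from -53.5° to +12.5°: ((12.5 − -53.5) mod 360) = 66.0°.
Offset of +5.3° east of the west edge: ((5.3 − -53.5) mod 360) = 58.8°.
58.8° ≤ 66.0° ⇒ inside.

Yes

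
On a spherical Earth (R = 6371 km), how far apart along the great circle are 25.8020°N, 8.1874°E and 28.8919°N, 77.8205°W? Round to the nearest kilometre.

Δλ = -77.8205 − 8.1874 = -86.0079°.
Δφ = 28.8919 − 25.8020 = 3.0899°.
a = sin²(Δφ/2) + cos φ₁ · cos φ₂ · sin²(Δλ/2) = 0.367411.
c = 2·atan2(√a, √(1−a)) = 1.30241 rad → d = 6371·c ≈ 8297.64 km.

8298 km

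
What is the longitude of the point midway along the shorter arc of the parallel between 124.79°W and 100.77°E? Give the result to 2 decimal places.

167.99°E

Signed shortest Δλ from -124.79° to +100.77° is -134.44°.
Midpoint longitude = -124.79° + (-134.44°)/2 = -124.79° − 67.22° = -192.01°.
Normalise into (−180°, 180°]: +167.99°.
(The naïve average (-124.79 + +100.77)/2 = -12.01° is on the wrong side of the globe.)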